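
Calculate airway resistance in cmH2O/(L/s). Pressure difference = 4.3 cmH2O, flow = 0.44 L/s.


R = dP / flow
R = 4.3 / 0.44
R = 9.773 cmH2O/(L/s)


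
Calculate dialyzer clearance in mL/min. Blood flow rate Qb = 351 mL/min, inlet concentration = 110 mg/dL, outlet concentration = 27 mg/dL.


K = Qb * (Cb_in - Cb_out) / Cb_in
K = 351 * (110 - 27) / 110
K = 264.8 mL/min


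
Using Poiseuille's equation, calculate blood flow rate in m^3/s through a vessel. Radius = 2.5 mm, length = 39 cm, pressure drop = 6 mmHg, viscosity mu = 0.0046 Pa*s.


Q = pi*r^4*dP / (8*mu*L)
r = 0.0025 m, L = 0.39 m
dP = 6 mmHg = 799.932 Pa
Q = 6.8399e-06 m^3/s


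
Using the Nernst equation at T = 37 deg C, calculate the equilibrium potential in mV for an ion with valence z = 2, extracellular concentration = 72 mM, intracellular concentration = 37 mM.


E = (RT/(zF)) * ln(C_out/C_in)
T = 37 + 273.15 = 310.15 K
E = (8.314 * 310.15 / (2 * 96485)) * ln(72/37)
E = 8.896 mV


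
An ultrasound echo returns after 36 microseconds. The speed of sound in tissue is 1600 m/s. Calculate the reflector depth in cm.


depth = c * t / 2
t = 36 us = 3.6000e-05 s
depth = 1600 * 3.6000e-05 / 2
depth = 0.0288 m = 2.88 cm


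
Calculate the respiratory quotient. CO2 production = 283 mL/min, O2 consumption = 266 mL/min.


RQ = VCO2 / VO2
RQ = 283 / 266
RQ = 1.064


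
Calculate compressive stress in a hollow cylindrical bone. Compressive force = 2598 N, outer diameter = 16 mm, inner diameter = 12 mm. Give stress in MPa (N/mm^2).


A = pi*(r_o^2 - r_i^2)
r_o = 8 mm, r_i = 6 mm
A = 87.9646 mm^2
sigma = F/A = 2598 / 87.9646
sigma = 29.53 MPa


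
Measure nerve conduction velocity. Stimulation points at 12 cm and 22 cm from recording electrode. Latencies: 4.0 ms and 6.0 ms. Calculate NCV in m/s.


Distance = (22 - 12) / 100 = 0.1 m
dt = (6.0 - 4.0) / 1000 = 0.002 s
NCV = dist / dt = 50 m/s


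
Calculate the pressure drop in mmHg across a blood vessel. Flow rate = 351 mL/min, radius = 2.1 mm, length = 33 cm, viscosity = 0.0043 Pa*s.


dP = 8*mu*L*Q / (pi*r^4)
Q = 351 mL/min = 5.85e-06 m^3/s
dP = 1086.93 Pa = 1086.93 / 133.322 mmHg = 8.153 mmHg


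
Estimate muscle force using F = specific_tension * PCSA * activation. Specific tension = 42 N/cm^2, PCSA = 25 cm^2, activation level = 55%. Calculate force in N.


F = sigma * PCSA * activation
F = 42 * 25 * 0.55
F = 577.5 N


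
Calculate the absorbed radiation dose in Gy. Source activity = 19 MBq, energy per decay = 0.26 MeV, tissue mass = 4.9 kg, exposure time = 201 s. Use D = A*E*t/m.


A = 19 MBq = 1.9000e+07 Bq
E = 0.26 MeV = 4.1652e-14 J
D = A*E*t/m = 1.9000e+07*4.1652e-14*201/4.9
D = 3.2463e-05 Gy


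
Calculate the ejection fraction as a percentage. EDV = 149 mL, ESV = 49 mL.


SV = EDV - ESV = 149 - 49 = 100 mL
EF = SV/EDV * 100 = 100/149 * 100
EF = 67.11%


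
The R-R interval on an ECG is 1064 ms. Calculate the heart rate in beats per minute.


HR = 60 / RR_interval(s)
RR = 1064 ms = 1.064 s
HR = 60 / 1.064 = 56.39 bpm


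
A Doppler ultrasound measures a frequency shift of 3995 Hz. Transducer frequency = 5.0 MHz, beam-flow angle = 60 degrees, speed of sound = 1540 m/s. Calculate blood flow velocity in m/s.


v = fd * c / (2 * f0 * cos(theta))
v = 3995 * 1540 / (2 * 5.0000e+06 * cos(60))
v = 1.23 m/s


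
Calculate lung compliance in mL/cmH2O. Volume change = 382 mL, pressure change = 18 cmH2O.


C = dV / dP
C = 382 / 18
C = 21.22 mL/cmH2O


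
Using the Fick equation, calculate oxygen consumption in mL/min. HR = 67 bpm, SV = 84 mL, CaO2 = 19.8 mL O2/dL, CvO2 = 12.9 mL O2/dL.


CO = HR*SV = 67*84/1000 = 5.628 L/min
a-v O2 diff = 19.8 - 12.9 = 6.9 mL/dL
VO2 = CO * (CaO2-CvO2) * 10 dL/L
VO2 = 5.628 * 6.9 * 10
VO2 = 388.3 mL/min


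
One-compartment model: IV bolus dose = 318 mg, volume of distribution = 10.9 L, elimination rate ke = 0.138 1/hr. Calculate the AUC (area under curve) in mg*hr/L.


C0 = Dose/Vd = 318/10.9 = 29.1743 mg/L
AUC = C0/ke = 29.1743/0.138
AUC = 211.4 mg*hr/L


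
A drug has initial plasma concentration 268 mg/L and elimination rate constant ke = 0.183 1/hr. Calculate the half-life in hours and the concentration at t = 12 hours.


t_half = ln(2) / ke = 0.693147 / 0.183 = 3.788 hr
C(t) = C0 * exp(-ke*t) = 268 * exp(-0.183*12)
C(12) = 29.81 mg/L


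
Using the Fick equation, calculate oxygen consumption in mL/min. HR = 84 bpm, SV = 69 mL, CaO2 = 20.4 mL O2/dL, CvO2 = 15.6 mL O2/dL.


CO = HR*SV = 84*69/1000 = 5.796 L/min
a-v O2 diff = 20.4 - 15.6 = 4.8 mL/dL
VO2 = CO * (CaO2-CvO2) * 10 dL/L
VO2 = 5.796 * 4.8 * 10
VO2 = 278.2 mL/min


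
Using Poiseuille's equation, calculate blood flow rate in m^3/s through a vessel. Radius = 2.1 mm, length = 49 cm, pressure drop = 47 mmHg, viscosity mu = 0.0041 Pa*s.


Q = pi*r^4*dP / (8*mu*L)
r = 0.0021 m, L = 0.49 m
dP = 47 mmHg = 6266.134 Pa
Q = 2.3821e-05 m^3/s


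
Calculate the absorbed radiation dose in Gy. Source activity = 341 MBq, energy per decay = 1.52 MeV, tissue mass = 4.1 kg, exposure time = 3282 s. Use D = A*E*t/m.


A = 341 MBq = 3.4100e+08 Bq
E = 1.52 MeV = 2.43504e-13 J
D = A*E*t/m = 3.4100e+08*2.43504e-13*3282/4.1
D = 0.06647 Gy


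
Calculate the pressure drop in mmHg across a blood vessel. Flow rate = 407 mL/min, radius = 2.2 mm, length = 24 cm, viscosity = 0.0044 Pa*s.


dP = 8*mu*L*Q / (pi*r^4)
Q = 407 mL/min = 6.78333e-06 m^3/s
dP = 778.675 Pa = 778.675 / 133.322 mmHg = 5.841 mmHg


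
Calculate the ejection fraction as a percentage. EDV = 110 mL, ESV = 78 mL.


SV = EDV - ESV = 110 - 78 = 32 mL
EF = SV/EDV * 100 = 32/110 * 100
EF = 29.09%


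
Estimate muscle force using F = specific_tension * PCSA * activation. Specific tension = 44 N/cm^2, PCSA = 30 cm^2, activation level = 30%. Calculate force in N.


F = sigma * PCSA * activation
F = 44 * 30 * 0.3
F = 396 N


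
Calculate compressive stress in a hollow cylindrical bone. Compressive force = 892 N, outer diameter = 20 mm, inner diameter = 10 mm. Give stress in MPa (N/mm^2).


A = pi*(r_o^2 - r_i^2)
r_o = 10 mm, r_i = 5 mm
A = 235.619 mm^2
sigma = F/A = 892 / 235.619
sigma = 3.786 MPa


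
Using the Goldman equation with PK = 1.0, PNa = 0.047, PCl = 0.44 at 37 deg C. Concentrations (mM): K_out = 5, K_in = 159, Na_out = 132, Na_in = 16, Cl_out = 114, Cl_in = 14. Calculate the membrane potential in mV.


Vm = (RT/F)*ln((PK*Ko + PNa*Nao + PCl*Cli)/(PK*Ki + PNa*Nai + PCl*Clo))
Numer = 17.364, Denom = 209.912
Vm = -66.61 mV


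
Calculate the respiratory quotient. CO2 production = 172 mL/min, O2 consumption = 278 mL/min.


RQ = VCO2 / VO2
RQ = 172 / 278
RQ = 0.6187


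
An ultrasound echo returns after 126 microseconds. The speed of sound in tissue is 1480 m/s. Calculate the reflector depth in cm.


depth = c * t / 2
t = 126 us = 1.2600e-04 s
depth = 1480 * 1.2600e-04 / 2
depth = 0.09324 m = 9.324 cm


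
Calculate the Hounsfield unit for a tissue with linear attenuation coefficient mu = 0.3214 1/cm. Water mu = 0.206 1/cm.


HU = ((mu_tissue - mu_water) / mu_water) * 1000
HU = ((0.3214 - 0.206) / 0.206) * 1000
HU = 560.2


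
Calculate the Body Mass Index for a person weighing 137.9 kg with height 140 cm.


BMI = weight / height^2
height = 140 cm = 1.4 m
BMI = 137.9 / 1.4^2
BMI = 70.36 kg/m^2


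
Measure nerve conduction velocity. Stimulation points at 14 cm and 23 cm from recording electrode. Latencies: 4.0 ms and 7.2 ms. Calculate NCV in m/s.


Distance = (23 - 14) / 100 = 0.09 m
dt = (7.2 - 4.0) / 1000 = 0.0032 s
NCV = dist / dt = 28.12 m/s


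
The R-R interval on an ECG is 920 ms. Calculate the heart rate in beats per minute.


HR = 60 / RR_interval(s)
RR = 920 ms = 0.92 s
HR = 60 / 0.92 = 65.22 bpm


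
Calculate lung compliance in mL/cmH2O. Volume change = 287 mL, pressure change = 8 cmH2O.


C = dV / dP
C = 287 / 8
C = 35.88 mL/cmH2O


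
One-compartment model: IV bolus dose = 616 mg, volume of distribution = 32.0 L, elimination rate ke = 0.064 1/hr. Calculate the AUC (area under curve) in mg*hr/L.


C0 = Dose/Vd = 616/32.0 = 19.25 mg/L
AUC = C0/ke = 19.25/0.064
AUC = 300.8 mg*hr/L


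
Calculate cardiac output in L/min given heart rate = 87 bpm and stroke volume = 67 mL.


CO = HR * SV
CO = 87 * 67 / 1000
CO = 5.829 L/min


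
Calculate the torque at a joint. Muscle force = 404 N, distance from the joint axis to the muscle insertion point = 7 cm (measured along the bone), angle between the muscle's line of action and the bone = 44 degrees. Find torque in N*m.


Torque = F * d * sin(theta)   (moment arm = d*sin(theta))
d = 7 cm = 0.07 m
Torque = 404 * 0.07 * sin(44)
Torque = 19.64 N*m


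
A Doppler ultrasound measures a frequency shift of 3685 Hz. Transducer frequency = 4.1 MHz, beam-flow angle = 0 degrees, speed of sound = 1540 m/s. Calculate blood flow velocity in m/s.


v = fd * c / (2 * f0 * cos(theta))
v = 3685 * 1540 / (2 * 4.1000e+06 * cos(0))
v = 0.6921 m/s


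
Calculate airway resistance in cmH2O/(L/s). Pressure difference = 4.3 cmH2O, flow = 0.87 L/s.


R = dP / flow
R = 4.3 / 0.87
R = 4.943 cmH2O/(L/s)


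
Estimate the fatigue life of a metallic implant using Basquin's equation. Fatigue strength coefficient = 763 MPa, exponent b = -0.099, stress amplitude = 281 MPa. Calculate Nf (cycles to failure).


sigma_a = sigma_f' * (2Nf)^b
2Nf = (sigma_a/sigma_f')^(1/b)
2Nf = (281/763)^(1/-0.099)
2Nf = 24099.177
Nf = 1.205e+04


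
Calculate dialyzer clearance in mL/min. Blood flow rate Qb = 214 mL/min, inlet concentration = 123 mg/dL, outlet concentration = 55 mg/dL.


K = Qb * (Cb_in - Cb_out) / Cb_in
K = 214 * (123 - 55) / 123
K = 118.3 mL/min


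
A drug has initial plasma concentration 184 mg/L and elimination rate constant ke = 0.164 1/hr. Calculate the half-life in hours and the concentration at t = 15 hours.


t_half = ln(2) / ke = 0.693147 / 0.164 = 4.227 hr
C(t) = C0 * exp(-ke*t) = 184 * exp(-0.164*15)
C(15) = 15.72 mg/L


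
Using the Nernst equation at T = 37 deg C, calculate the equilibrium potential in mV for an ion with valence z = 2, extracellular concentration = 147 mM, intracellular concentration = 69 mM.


E = (RT/(zF)) * ln(C_out/C_in)
T = 37 + 273.15 = 310.15 K
E = (8.314 * 310.15 / (2 * 96485)) * ln(147/69)
E = 10.11 mV


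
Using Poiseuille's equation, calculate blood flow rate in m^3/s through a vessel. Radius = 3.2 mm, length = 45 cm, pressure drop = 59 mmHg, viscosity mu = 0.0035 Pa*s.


Q = pi*r^4*dP / (8*mu*L)
r = 0.0032 m, L = 0.45 m
dP = 59 mmHg = 7865.998 Pa
Q = 2.0565e-04 m^3/s


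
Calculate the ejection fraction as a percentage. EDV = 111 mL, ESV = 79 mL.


SV = EDV - ESV = 111 - 79 = 32 mL
EF = SV/EDV * 100 = 32/111 * 100
EF = 28.83%


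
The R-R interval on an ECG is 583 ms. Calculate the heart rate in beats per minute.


HR = 60 / RR_interval(s)
RR = 583 ms = 0.583 s
HR = 60 / 0.583 = 102.9 bpm


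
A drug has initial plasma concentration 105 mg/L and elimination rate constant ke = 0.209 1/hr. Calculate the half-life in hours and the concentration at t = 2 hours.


t_half = ln(2) / ke = 0.693147 / 0.209 = 3.316 hr
C(t) = C0 * exp(-ke*t) = 105 * exp(-0.209*2)
C(2) = 69.13 mg/L


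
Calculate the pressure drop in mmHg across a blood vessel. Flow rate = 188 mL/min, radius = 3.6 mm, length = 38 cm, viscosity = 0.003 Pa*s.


dP = 8*mu*L*Q / (pi*r^4)
Q = 188 mL/min = 3.13333e-06 m^3/s
dP = 54.1553 Pa = 54.1553 / 133.322 mmHg = 0.4062 mmHg


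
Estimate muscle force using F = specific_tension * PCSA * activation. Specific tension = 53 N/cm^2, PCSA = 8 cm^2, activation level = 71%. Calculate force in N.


F = sigma * PCSA * activation
F = 53 * 8 * 0.71
F = 301 N


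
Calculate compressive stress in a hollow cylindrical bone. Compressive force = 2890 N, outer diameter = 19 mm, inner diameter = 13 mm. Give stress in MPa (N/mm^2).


A = pi*(r_o^2 - r_i^2)
r_o = 9.5 mm, r_i = 6.5 mm
A = 150.796 mm^2
sigma = F/A = 2890 / 150.796
sigma = 19.16 MPa


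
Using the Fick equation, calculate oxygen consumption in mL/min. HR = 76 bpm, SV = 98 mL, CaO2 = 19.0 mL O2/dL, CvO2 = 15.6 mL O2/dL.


CO = HR*SV = 76*98/1000 = 7.448 L/min
a-v O2 diff = 19.0 - 15.6 = 3.4 mL/dL
VO2 = CO * (CaO2-CvO2) * 10 dL/L
VO2 = 7.448 * 3.4 * 10
VO2 = 253.2 mL/min


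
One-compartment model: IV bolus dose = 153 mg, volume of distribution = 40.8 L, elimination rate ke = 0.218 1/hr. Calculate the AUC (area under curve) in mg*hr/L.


C0 = Dose/Vd = 153/40.8 = 3.75 mg/L
AUC = C0/ke = 3.75/0.218
AUC = 17.2 mg*hr/L


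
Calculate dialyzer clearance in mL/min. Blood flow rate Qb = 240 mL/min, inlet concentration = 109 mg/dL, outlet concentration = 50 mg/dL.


K = Qb * (Cb_in - Cb_out) / Cb_in
K = 240 * (109 - 50) / 109
K = 129.9 mL/min


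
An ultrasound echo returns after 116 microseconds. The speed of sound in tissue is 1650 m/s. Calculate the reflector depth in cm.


depth = c * t / 2
t = 116 us = 1.1600e-04 s
depth = 1650 * 1.1600e-04 / 2
depth = 0.0957 m = 9.57 cm


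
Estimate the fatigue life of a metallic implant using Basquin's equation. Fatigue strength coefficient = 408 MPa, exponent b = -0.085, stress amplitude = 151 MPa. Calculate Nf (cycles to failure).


sigma_a = sigma_f' * (2Nf)^b
2Nf = (sigma_a/sigma_f')^(1/b)
2Nf = (151/408)^(1/-0.085)
2Nf = 119846.7
Nf = 5.992e+04


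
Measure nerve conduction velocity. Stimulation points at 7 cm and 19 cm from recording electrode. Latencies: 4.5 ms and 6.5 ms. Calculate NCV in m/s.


Distance = (19 - 7) / 100 = 0.12 m
dt = (6.5 - 4.5) / 1000 = 0.002 s
NCV = dist / dt = 60 m/s


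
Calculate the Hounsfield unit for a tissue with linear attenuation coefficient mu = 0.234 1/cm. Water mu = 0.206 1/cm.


HU = ((mu_tissue - mu_water) / mu_water) * 1000
HU = ((0.234 - 0.206) / 0.206) * 1000
HU = 135.9


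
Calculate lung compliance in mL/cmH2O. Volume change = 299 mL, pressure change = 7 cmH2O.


C = dV / dP
C = 299 / 7
C = 42.71 mL/cmH2O


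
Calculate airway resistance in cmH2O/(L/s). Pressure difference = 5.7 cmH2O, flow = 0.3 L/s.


R = dP / flow
R = 5.7 / 0.3
R = 19 cmH2O/(L/s)


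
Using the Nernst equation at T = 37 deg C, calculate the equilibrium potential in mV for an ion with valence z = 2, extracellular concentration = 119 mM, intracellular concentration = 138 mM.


E = (RT/(zF)) * ln(C_out/C_in)
T = 37 + 273.15 = 310.15 K
E = (8.314 * 310.15 / (2 * 96485)) * ln(119/138)
E = -1.979 mV


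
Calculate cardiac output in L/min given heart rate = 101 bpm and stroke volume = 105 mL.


CO = HR * SV
CO = 101 * 105 / 1000
CO = 10.61 L/min


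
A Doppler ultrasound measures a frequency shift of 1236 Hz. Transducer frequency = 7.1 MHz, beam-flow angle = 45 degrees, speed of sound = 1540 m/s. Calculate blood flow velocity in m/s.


v = fd * c / (2 * f0 * cos(theta))
v = 1236 * 1540 / (2 * 7.1000e+06 * cos(45))
v = 0.1896 m/s


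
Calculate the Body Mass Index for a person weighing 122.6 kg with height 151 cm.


BMI = weight / height^2
height = 151 cm = 1.51 m
BMI = 122.6 / 1.51^2
BMI = 53.77 kg/m^2


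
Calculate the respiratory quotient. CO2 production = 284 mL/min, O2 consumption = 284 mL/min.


RQ = VCO2 / VO2
RQ = 284 / 284
RQ = 1


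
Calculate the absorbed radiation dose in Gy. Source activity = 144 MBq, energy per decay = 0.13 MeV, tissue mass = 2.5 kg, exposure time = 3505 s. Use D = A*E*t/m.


A = 144 MBq = 1.4400e+08 Bq
E = 0.13 MeV = 2.0826e-14 J
D = A*E*t/m = 1.4400e+08*2.0826e-14*3505/2.5
D = 0.004205 Gy


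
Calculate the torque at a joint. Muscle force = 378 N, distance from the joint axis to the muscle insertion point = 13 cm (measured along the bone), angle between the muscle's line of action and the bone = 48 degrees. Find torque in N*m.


Torque = F * d * sin(theta)   (moment arm = d*sin(theta))
d = 13 cm = 0.13 m
Torque = 378 * 0.13 * sin(48)
Torque = 36.52 N*m


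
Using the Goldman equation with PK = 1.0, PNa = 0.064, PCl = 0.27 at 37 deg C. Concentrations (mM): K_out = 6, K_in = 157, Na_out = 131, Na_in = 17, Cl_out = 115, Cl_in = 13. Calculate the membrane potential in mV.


Vm = (RT/F)*ln((PK*Ko + PNa*Nao + PCl*Cli)/(PK*Ki + PNa*Nai + PCl*Clo))
Numer = 17.894, Denom = 189.138
Vm = -63.02 mV


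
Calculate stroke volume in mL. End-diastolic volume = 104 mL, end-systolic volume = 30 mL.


SV = EDV - ESV
SV = 104 - 30
SV = 74 mL


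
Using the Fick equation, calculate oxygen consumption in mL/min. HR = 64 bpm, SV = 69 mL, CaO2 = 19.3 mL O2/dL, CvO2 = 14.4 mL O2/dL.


CO = HR*SV = 64*69/1000 = 4.416 L/min
a-v O2 diff = 19.3 - 14.4 = 4.9 mL/dL
VO2 = CO * (CaO2-CvO2) * 10 dL/L
VO2 = 4.416 * 4.9 * 10
VO2 = 216.4 mL/min


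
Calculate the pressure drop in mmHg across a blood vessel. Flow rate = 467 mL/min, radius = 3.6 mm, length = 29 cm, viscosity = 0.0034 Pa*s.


dP = 8*mu*L*Q / (pi*r^4)
Q = 467 mL/min = 7.78333e-06 m^3/s
dP = 116.352 Pa = 116.352 / 133.322 mmHg = 0.8727 mmHg


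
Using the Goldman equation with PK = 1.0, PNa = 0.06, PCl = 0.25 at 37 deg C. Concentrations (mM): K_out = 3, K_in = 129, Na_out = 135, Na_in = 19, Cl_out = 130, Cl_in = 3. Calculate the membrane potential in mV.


Vm = (RT/F)*ln((PK*Ko + PNa*Nao + PCl*Cli)/(PK*Ki + PNa*Nai + PCl*Clo))
Numer = 11.85, Denom = 162.64
Vm = -70 mV


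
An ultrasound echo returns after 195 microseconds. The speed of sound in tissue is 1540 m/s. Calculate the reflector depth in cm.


depth = c * t / 2
t = 195 us = 1.9500e-04 s
depth = 1540 * 1.9500e-04 / 2
depth = 0.15015 m = 15.015 cm


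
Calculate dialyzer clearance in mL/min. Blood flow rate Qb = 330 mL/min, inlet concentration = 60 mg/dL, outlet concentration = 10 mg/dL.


K = Qb * (Cb_in - Cb_out) / Cb_in
K = 330 * (60 - 10) / 60
K = 275 mL/min


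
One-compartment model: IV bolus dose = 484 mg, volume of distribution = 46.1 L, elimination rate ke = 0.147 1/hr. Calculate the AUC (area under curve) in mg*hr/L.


C0 = Dose/Vd = 484/46.1 = 10.4989 mg/L
AUC = C0/ke = 10.4989/0.147
AUC = 71.42 mg*hr/L


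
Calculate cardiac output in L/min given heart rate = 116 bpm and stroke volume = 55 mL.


CO = HR * SV
CO = 116 * 55 / 1000
CO = 6.38 L/min


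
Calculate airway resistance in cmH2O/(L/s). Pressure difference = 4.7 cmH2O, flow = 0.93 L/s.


R = dP / flow
R = 4.7 / 0.93
R = 5.054 cmH2O/(L/s)


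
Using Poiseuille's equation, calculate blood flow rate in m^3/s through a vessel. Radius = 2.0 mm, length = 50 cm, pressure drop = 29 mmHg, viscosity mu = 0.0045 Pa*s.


Q = pi*r^4*dP / (8*mu*L)
r = 0.002 m, L = 0.5 m
dP = 29 mmHg = 3866.338 Pa
Q = 1.0797e-05 m^3/s


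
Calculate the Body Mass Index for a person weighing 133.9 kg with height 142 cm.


BMI = weight / height^2
height = 142 cm = 1.42 m
BMI = 133.9 / 1.42^2
BMI = 66.41 kg/m^2


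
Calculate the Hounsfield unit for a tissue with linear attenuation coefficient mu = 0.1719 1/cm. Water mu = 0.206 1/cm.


HU = ((mu_tissue - mu_water) / mu_water) * 1000
HU = ((0.1719 - 0.206) / 0.206) * 1000
HU = -165.5


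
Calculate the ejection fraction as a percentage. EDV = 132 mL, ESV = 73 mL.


SV = EDV - ESV = 132 - 73 = 59 mL
EF = SV/EDV * 100 = 59/132 * 100
EF = 44.7%


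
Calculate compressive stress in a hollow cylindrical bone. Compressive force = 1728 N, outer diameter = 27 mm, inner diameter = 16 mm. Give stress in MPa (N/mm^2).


A = pi*(r_o^2 - r_i^2)
r_o = 13.5 mm, r_i = 8 mm
A = 371.493 mm^2
sigma = F/A = 1728 / 371.493
sigma = 4.652 MPa


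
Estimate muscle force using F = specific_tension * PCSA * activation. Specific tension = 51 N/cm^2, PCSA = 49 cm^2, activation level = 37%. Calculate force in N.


F = sigma * PCSA * activation
F = 51 * 49 * 0.37
F = 924.6 N


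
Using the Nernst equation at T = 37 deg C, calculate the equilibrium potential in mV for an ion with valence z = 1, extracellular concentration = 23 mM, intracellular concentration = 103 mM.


E = (RT/(zF)) * ln(C_out/C_in)
T = 37 + 273.15 = 310.15 K
E = (8.314 * 310.15 / (1 * 96485)) * ln(23/103)
E = -40.07 mV


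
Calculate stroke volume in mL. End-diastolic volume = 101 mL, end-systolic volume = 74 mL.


SV = EDV - ESV
SV = 101 - 74
SV = 27 mL


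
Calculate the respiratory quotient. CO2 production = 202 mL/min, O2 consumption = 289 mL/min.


RQ = VCO2 / VO2
RQ = 202 / 289
RQ = 0.699


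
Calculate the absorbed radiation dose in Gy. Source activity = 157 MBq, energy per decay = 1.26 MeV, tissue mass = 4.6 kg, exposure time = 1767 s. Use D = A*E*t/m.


A = 157 MBq = 1.5700e+08 Bq
E = 1.26 MeV = 2.01852e-13 J
D = A*E*t/m = 1.5700e+08*2.01852e-13*1767/4.6
D = 0.01217 Gy


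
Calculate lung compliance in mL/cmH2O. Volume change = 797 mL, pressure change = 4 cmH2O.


C = dV / dP
C = 797 / 4
C = 199.2 mL/cmH2O


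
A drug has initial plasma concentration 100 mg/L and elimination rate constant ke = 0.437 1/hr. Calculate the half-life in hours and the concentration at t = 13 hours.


t_half = ln(2) / ke = 0.693147 / 0.437 = 1.586 hr
C(t) = C0 * exp(-ke*t) = 100 * exp(-0.437*13)
C(13) = 0.341 mg/L


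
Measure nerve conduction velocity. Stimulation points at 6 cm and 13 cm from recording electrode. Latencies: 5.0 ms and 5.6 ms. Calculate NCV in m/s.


Distance = (13 - 6) / 100 = 0.07 m
dt = (5.6 - 5.0) / 1000 = 6.0000e-04 s
NCV = dist / dt = 116.7 m/s


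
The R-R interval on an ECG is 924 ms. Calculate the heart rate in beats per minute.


HR = 60 / RR_interval(s)
RR = 924 ms = 0.924 s
HR = 60 / 0.924 = 64.94 bpm


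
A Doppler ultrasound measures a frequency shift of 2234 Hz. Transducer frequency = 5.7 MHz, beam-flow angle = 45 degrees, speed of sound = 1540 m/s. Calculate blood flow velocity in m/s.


v = fd * c / (2 * f0 * cos(theta))
v = 2234 * 1540 / (2 * 5.7000e+06 * cos(45))
v = 0.4268 m/s


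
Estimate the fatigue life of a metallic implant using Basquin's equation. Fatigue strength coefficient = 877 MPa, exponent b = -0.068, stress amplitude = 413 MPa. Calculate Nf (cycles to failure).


sigma_a = sigma_f' * (2Nf)^b
2Nf = (sigma_a/sigma_f')^(1/b)
2Nf = (413/877)^(1/-0.068)
2Nf = 64498.867
Nf = 3.225e+04


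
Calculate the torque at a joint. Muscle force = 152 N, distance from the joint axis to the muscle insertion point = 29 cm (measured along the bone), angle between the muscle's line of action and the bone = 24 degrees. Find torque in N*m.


Torque = F * d * sin(theta)   (moment arm = d*sin(theta))
d = 29 cm = 0.29 m
Torque = 152 * 0.29 * sin(24)
Torque = 17.93 N*m


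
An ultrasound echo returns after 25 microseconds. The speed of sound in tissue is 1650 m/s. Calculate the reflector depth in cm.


depth = c * t / 2
t = 25 us = 2.5000e-05 s
depth = 1650 * 2.5000e-05 / 2
depth = 0.020625 m = 2.0625 cm


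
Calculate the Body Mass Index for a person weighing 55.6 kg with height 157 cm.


BMI = weight / height^2
height = 157 cm = 1.57 m
BMI = 55.6 / 1.57^2
BMI = 22.56 kg/m^2


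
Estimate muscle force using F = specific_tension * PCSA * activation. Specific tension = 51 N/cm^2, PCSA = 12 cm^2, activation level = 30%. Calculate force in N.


F = sigma * PCSA * activation
F = 51 * 12 * 0.3
F = 183.6 N


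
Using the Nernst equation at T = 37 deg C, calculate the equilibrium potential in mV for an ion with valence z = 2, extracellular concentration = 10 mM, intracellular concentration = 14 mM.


E = (RT/(zF)) * ln(C_out/C_in)
T = 37 + 273.15 = 310.15 K
E = (8.314 * 310.15 / (2 * 96485)) * ln(10/14)
E = -4.496 mV


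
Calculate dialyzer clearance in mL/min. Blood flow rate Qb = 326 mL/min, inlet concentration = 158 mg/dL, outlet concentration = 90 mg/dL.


K = Qb * (Cb_in - Cb_out) / Cb_in
K = 326 * (158 - 90) / 158
K = 140.3 mL/min


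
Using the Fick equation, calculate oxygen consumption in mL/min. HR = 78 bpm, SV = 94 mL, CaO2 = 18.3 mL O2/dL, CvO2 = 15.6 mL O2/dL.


CO = HR*SV = 78*94/1000 = 7.332 L/min
a-v O2 diff = 18.3 - 15.6 = 2.7 mL/dL
VO2 = CO * (CaO2-CvO2) * 10 dL/L
VO2 = 7.332 * 2.7 * 10
VO2 = 198 mL/min


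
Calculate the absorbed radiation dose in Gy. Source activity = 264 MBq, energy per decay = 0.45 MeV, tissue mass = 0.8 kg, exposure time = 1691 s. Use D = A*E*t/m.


A = 264 MBq = 2.6400e+08 Bq
E = 0.45 MeV = 7.209e-14 J
D = A*E*t/m = 2.6400e+08*7.209e-14*1691/0.8
D = 0.04023 Gy


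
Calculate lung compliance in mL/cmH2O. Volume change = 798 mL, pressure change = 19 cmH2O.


C = dV / dP
C = 798 / 19
C = 42 mL/cmH2O


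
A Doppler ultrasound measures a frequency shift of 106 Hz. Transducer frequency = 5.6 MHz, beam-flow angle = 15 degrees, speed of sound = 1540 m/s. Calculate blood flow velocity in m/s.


v = fd * c / (2 * f0 * cos(theta))
v = 106 * 1540 / (2 * 5.6000e+06 * cos(15))
v = 0.01509 m/s


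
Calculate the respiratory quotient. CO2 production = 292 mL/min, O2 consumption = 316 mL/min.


RQ = VCO2 / VO2
RQ = 292 / 316
RQ = 0.9241


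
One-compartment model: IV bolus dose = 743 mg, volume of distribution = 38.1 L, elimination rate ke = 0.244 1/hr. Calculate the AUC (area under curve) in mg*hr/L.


C0 = Dose/Vd = 743/38.1 = 19.5013 mg/L
AUC = C0/ke = 19.5013/0.244
AUC = 79.92 mg*hr/L


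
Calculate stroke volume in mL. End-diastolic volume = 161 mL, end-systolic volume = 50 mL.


SV = EDV - ESV
SV = 161 - 50
SV = 111 mL


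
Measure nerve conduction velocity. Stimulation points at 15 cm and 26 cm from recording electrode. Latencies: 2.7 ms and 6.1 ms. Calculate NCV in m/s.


Distance = (26 - 15) / 100 = 0.11 m
dt = (6.1 - 2.7) / 1000 = 0.0034 s
NCV = dist / dt = 32.35 m/s


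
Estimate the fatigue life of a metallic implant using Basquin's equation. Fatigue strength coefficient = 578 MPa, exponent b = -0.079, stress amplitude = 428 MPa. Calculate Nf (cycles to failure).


sigma_a = sigma_f' * (2Nf)^b
2Nf = (sigma_a/sigma_f')^(1/b)
2Nf = (428/578)^(1/-0.079)
2Nf = 44.84325
Nf = 22.42


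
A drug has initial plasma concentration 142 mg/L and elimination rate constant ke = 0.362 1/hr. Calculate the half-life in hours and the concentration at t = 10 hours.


t_half = ln(2) / ke = 0.693147 / 0.362 = 1.915 hr
C(t) = C0 * exp(-ke*t) = 142 * exp(-0.362*10)
C(10) = 3.803 mg/L


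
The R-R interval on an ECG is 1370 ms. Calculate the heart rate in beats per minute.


HR = 60 / RR_interval(s)
RR = 1370 ms = 1.37 s
HR = 60 / 1.37 = 43.8 bpm


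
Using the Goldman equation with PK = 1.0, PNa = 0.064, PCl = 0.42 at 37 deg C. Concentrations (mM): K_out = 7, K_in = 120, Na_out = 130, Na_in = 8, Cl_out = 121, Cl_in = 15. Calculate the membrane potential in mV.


Vm = (RT/F)*ln((PK*Ko + PNa*Nao + PCl*Cli)/(PK*Ki + PNa*Nai + PCl*Clo))
Numer = 21.62, Denom = 171.332
Vm = -55.32 mV


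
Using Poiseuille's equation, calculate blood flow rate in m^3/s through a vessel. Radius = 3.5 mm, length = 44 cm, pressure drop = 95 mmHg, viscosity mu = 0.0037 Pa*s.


Q = pi*r^4*dP / (8*mu*L)
r = 0.0035 m, L = 0.44 m
dP = 95 mmHg = 12665.59 Pa
Q = 4.5846e-04 m^3/s


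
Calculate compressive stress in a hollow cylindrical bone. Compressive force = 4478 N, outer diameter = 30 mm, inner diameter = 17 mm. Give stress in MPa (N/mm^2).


A = pi*(r_o^2 - r_i^2)
r_o = 15 mm, r_i = 8.5 mm
A = 479.878 mm^2
sigma = F/A = 4478 / 479.878
sigma = 9.332 MPa


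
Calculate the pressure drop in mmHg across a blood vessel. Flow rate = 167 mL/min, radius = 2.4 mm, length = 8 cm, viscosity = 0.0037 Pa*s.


dP = 8*mu*L*Q / (pi*r^4)
Q = 167 mL/min = 2.78333e-06 m^3/s
dP = 63.2341 Pa = 63.2341 / 133.322 mmHg = 0.4743 mmHg


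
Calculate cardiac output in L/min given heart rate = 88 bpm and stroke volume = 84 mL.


CO = HR * SV
CO = 88 * 84 / 1000
CO = 7.392 L/min


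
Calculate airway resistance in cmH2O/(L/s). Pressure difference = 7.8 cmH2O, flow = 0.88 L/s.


R = dP / flow
R = 7.8 / 0.88
R = 8.864 cmH2O/(L/s)


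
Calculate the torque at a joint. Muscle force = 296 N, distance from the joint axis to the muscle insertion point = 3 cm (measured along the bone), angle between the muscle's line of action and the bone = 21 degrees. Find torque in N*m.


Torque = F * d * sin(theta)   (moment arm = d*sin(theta))
d = 3 cm = 0.03 m
Torque = 296 * 0.03 * sin(21)
Torque = 3.182 N*m


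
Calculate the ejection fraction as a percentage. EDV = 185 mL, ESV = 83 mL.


SV = EDV - ESV = 185 - 83 = 102 mL
EF = SV/EDV * 100 = 102/185 * 100
EF = 55.14%


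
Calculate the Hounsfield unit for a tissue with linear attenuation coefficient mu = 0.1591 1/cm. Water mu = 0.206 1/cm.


HU = ((mu_tissue - mu_water) / mu_water) * 1000
HU = ((0.1591 - 0.206) / 0.206) * 1000
HU = -227.7


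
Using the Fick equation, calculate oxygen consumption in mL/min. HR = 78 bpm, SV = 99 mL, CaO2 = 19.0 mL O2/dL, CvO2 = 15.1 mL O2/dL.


CO = HR*SV = 78*99/1000 = 7.722 L/min
a-v O2 diff = 19.0 - 15.1 = 3.9 mL/dL
VO2 = CO * (CaO2-CvO2) * 10 dL/L
VO2 = 7.722 * 3.9 * 10
VO2 = 301.2 mL/min


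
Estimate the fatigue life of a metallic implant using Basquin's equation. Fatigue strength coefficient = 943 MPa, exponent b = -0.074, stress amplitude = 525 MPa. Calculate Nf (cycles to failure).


sigma_a = sigma_f' * (2Nf)^b
2Nf = (sigma_a/sigma_f')^(1/b)
2Nf = (525/943)^(1/-0.074)
2Nf = 2736.4937
Nf = 1368


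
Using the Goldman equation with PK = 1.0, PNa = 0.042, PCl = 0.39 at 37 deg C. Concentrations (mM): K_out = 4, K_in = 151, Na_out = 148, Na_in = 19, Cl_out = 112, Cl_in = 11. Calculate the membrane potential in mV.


Vm = (RT/F)*ln((PK*Ko + PNa*Nao + PCl*Cli)/(PK*Ki + PNa*Nai + PCl*Clo))
Numer = 14.506, Denom = 195.478
Vm = -69.51 mV


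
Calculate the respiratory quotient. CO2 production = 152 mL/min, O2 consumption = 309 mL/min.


RQ = VCO2 / VO2
RQ = 152 / 309
RQ = 0.4919


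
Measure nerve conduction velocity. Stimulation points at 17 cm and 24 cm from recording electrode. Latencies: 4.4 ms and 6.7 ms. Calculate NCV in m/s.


Distance = (24 - 17) / 100 = 0.07 m
dt = (6.7 - 4.4) / 1000 = 0.0023 s
NCV = dist / dt = 30.43 m/s


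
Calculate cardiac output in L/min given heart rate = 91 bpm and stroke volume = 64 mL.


CO = HR * SV
CO = 91 * 64 / 1000
CO = 5.824 L/min


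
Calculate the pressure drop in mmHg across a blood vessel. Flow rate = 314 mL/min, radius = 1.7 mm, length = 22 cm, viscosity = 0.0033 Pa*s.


dP = 8*mu*L*Q / (pi*r^4)
Q = 314 mL/min = 5.23333e-06 m^3/s
dP = 1158.4 Pa = 1158.4 / 133.322 mmHg = 8.689 mmHg


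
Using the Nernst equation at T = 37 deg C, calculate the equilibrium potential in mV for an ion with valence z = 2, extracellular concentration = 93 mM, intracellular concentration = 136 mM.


E = (RT/(zF)) * ln(C_out/C_in)
T = 37 + 273.15 = 310.15 K
E = (8.314 * 310.15 / (2 * 96485)) * ln(93/136)
E = -5.079 mV


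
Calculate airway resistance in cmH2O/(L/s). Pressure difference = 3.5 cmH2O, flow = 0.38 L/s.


R = dP / flow
R = 3.5 / 0.38
R = 9.211 cmH2O/(L/s)


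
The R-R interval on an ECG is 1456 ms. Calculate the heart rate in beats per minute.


HR = 60 / RR_interval(s)
RR = 1456 ms = 1.456 s
HR = 60 / 1.456 = 41.21 bpm


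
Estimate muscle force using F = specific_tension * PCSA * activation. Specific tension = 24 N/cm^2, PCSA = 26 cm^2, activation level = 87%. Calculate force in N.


F = sigma * PCSA * activation
F = 24 * 26 * 0.87
F = 542.9 N


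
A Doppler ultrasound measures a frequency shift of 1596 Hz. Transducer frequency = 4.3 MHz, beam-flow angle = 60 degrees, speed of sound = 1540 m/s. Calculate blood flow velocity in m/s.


v = fd * c / (2 * f0 * cos(theta))
v = 1596 * 1540 / (2 * 4.3000e+06 * cos(60))
v = 0.5716 m/s


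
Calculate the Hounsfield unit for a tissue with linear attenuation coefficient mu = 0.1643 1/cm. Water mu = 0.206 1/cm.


HU = ((mu_tissue - mu_water) / mu_water) * 1000
HU = ((0.1643 - 0.206) / 0.206) * 1000
HU = -202.4


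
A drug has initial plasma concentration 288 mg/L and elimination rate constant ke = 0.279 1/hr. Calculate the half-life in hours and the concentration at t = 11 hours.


t_half = ln(2) / ke = 0.693147 / 0.279 = 2.484 hr
C(t) = C0 * exp(-ke*t) = 288 * exp(-0.279*11)
C(11) = 13.38 mg/L


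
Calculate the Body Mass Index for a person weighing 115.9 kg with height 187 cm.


BMI = weight / height^2
height = 187 cm = 1.87 m
BMI = 115.9 / 1.87^2
BMI = 33.14 kg/m^2


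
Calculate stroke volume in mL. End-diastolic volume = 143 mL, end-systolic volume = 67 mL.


SV = EDV - ESV
SV = 143 - 67
SV = 76 mL


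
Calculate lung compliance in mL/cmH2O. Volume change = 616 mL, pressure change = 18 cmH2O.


C = dV / dP
C = 616 / 18
C = 34.22 mL/cmH2O


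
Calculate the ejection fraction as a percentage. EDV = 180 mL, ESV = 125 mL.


SV = EDV - ESV = 180 - 125 = 55 mL
EF = SV/EDV * 100 = 55/180 * 100
EF = 30.56%


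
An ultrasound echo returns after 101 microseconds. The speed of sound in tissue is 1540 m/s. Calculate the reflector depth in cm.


depth = c * t / 2
t = 101 us = 1.0100e-04 s
depth = 1540 * 1.0100e-04 / 2
depth = 0.07777 m = 7.777 cm


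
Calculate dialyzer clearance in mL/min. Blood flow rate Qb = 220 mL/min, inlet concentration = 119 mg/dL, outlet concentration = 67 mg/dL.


K = Qb * (Cb_in - Cb_out) / Cb_in
K = 220 * (119 - 67) / 119
K = 96.13 mL/min


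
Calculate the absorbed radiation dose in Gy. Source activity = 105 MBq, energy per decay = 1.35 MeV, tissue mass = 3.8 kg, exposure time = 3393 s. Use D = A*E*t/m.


A = 105 MBq = 1.0500e+08 Bq
E = 1.35 MeV = 2.1627e-13 J
D = A*E*t/m = 1.0500e+08*2.1627e-13*3393/3.8
D = 0.02028 Gy


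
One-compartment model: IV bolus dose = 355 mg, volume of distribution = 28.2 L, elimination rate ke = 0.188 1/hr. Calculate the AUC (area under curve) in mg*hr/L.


C0 = Dose/Vd = 355/28.2 = 12.5887 mg/L
AUC = C0/ke = 12.5887/0.188
AUC = 66.96 mg*hr/L


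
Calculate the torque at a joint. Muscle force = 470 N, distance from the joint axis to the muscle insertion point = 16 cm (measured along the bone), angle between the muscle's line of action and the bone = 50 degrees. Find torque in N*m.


Torque = F * d * sin(theta)   (moment arm = d*sin(theta))
d = 16 cm = 0.16 m
Torque = 470 * 0.16 * sin(50)
Torque = 57.61 N*m


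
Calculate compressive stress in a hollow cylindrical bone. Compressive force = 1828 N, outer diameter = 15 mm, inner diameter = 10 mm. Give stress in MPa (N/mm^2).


A = pi*(r_o^2 - r_i^2)
r_o = 7.5 mm, r_i = 5 mm
A = 98.1748 mm^2
sigma = F/A = 1828 / 98.1748
sigma = 18.62 MPa


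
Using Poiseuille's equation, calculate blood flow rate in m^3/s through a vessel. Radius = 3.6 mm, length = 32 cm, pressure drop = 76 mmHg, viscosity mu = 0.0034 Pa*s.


Q = pi*r^4*dP / (8*mu*L)
r = 0.0036 m, L = 0.32 m
dP = 76 mmHg = 10132.472 Pa
Q = 6.1427e-04 m^3/s


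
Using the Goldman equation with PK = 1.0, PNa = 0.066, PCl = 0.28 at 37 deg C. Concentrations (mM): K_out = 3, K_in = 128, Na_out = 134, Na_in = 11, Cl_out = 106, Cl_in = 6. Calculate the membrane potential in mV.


Vm = (RT/F)*ln((PK*Ko + PNa*Nao + PCl*Cli)/(PK*Ki + PNa*Nai + PCl*Clo))
Numer = 13.524, Denom = 158.406
Vm = -65.76 mV


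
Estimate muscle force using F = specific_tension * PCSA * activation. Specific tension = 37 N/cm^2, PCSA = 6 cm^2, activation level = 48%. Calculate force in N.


F = sigma * PCSA * activation
F = 37 * 6 * 0.48
F = 106.6 N


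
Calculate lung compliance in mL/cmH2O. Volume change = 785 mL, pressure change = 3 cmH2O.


C = dV / dP
C = 785 / 3
C = 261.7 mL/cmH2O


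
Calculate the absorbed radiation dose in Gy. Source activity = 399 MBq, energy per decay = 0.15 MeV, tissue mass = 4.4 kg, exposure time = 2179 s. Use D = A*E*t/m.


A = 399 MBq = 3.9900e+08 Bq
E = 0.15 MeV = 2.403e-14 J
D = A*E*t/m = 3.9900e+08*2.403e-14*2179/4.4
D = 0.004748 Gy


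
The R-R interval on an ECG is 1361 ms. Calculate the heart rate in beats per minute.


HR = 60 / RR_interval(s)
RR = 1361 ms = 1.361 s
HR = 60 / 1.361 = 44.09 bpm


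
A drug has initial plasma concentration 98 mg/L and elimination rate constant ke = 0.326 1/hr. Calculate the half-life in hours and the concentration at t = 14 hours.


t_half = ln(2) / ke = 0.693147 / 0.326 = 2.126 hr
C(t) = C0 * exp(-ke*t) = 98 * exp(-0.326*14)
C(14) = 1.021 mg/L


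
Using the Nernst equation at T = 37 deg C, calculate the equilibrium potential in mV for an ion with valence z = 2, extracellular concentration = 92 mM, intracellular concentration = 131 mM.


E = (RT/(zF)) * ln(C_out/C_in)
T = 37 + 273.15 = 310.15 K
E = (8.314 * 310.15 / (2 * 96485)) * ln(92/131)
E = -4.722 mV


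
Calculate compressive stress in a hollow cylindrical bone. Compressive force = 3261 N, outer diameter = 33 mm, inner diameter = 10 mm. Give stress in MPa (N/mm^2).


A = pi*(r_o^2 - r_i^2)
r_o = 16.5 mm, r_i = 5 mm
A = 776.759 mm^2
sigma = F/A = 3261 / 776.759
sigma = 4.198 MPa


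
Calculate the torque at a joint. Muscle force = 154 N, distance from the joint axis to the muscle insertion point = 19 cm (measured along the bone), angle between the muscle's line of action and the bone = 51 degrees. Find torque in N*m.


Torque = F * d * sin(theta)   (moment arm = d*sin(theta))
d = 19 cm = 0.19 m
Torque = 154 * 0.19 * sin(51)
Torque = 22.74 N*m


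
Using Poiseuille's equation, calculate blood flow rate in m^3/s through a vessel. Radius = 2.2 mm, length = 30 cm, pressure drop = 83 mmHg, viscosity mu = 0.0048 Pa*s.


Q = pi*r^4*dP / (8*mu*L)
r = 0.0022 m, L = 0.3 m
dP = 83 mmHg = 11065.726 Pa
Q = 7.0692e-05 m^3/s


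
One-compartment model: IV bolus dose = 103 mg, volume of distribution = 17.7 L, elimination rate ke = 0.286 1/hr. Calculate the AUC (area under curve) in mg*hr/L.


C0 = Dose/Vd = 103/17.7 = 5.81921 mg/L
AUC = C0/ke = 5.81921/0.286
AUC = 20.35 mg*hr/L


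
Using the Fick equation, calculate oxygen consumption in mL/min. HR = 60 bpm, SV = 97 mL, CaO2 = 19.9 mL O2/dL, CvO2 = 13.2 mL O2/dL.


CO = HR*SV = 60*97/1000 = 5.82 L/min
a-v O2 diff = 19.9 - 13.2 = 6.7 mL/dL
VO2 = CO * (CaO2-CvO2) * 10 dL/L
VO2 = 5.82 * 6.7 * 10
VO2 = 389.9 mL/min


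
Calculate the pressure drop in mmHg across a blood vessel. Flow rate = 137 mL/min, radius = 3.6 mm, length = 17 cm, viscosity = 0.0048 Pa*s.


dP = 8*mu*L*Q / (pi*r^4)
Q = 137 mL/min = 2.28333e-06 m^3/s
dP = 28.2481 Pa = 28.2481 / 133.322 mmHg = 0.2119 mmHg


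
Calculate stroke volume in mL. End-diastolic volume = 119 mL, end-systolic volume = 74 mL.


SV = EDV - ESV
SV = 119 - 74
SV = 45 mL


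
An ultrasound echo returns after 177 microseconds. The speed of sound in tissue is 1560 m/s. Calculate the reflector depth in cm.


depth = c * t / 2
t = 177 us = 1.7700e-04 s
depth = 1560 * 1.7700e-04 / 2
depth = 0.13806 m = 13.806 cm


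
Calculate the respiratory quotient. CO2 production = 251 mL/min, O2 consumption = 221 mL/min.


RQ = VCO2 / VO2
RQ = 251 / 221
RQ = 1.136


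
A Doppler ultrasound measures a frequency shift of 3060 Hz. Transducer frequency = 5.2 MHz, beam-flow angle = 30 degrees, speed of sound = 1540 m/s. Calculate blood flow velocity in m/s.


v = fd * c / (2 * f0 * cos(theta))
v = 3060 * 1540 / (2 * 5.2000e+06 * cos(30))
v = 0.5232 m/s


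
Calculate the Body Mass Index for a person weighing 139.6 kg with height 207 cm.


BMI = weight / height^2
height = 207 cm = 2.07 m
BMI = 139.6 / 2.07^2
BMI = 32.58 kg/m^2


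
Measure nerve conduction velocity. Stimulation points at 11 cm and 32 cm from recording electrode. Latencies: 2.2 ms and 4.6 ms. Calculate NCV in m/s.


Distance = (32 - 11) / 100 = 0.21 m
dt = (4.6 - 2.2) / 1000 = 0.0024 s
NCV = dist / dt = 87.5 m/s


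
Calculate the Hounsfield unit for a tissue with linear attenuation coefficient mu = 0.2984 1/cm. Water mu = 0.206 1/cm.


HU = ((mu_tissue - mu_water) / mu_water) * 1000
HU = ((0.2984 - 0.206) / 0.206) * 1000
HU = 448.5
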